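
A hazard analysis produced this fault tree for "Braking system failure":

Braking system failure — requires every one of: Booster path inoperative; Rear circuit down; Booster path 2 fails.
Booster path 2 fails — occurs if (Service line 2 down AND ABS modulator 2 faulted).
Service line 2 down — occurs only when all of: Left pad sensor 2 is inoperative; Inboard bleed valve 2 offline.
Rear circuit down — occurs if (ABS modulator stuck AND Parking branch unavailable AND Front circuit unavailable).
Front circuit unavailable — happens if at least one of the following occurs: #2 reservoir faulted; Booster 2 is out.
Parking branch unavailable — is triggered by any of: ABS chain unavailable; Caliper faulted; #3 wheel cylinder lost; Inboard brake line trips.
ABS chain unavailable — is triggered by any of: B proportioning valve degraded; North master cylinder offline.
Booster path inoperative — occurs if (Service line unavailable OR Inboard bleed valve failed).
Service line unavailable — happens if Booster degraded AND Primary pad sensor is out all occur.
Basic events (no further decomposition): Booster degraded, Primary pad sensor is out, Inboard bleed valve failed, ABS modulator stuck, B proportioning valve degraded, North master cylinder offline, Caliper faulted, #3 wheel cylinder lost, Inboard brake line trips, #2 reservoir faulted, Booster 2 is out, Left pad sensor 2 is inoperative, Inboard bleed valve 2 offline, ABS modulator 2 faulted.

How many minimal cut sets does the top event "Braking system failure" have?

Service line unavailable [AND]: one cut set from each child combined → 1 × 1 = 1 cut set(s).
Booster path inoperative [OR]: union of children's cut sets → 2 cut set(s).
ABS chain unavailable [OR]: union of children's cut sets → 2 cut set(s).
Parking branch unavailable [OR]: union of children's cut sets → 5 cut set(s).
Front circuit unavailable [OR]: union of children's cut sets → 2 cut set(s).
Rear circuit down [AND]: one cut set from each child combined → 1 × 5 × 2 = 10 cut set(s).
Service line 2 down [AND]: one cut set from each child combined → 1 × 1 = 1 cut set(s).
Booster path 2 fails [AND]: one cut set from each child combined → 1 × 1 = 1 cut set(s).
Braking system failure [AND]: one cut set from each child combined → 2 × 10 × 1 = 20 cut set(s).

20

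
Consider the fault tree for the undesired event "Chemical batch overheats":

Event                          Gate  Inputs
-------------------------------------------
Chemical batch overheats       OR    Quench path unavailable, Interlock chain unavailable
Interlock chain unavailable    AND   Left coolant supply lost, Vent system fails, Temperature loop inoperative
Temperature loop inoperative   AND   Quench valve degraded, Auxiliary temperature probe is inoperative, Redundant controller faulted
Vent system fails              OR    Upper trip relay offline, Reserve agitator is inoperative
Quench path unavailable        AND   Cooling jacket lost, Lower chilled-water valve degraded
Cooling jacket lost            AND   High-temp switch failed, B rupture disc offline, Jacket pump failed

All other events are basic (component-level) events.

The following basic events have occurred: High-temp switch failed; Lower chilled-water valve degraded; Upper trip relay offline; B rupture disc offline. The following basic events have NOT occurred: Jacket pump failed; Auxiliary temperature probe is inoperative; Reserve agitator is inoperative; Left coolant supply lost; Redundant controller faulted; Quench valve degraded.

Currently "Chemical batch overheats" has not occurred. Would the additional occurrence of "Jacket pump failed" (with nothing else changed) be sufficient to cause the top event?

Counterfactual: set "Jacket pump failed" to occurred.
Cooling jacket lost [AND]: High-temp switch failed=occurs, B rupture disc offline=occurs, Jacket pump failed=occurs → all inputs occur → occurs.
Quench path unavailable [AND]: Cooling jacket lost=occurs, Lower chilled-water valve degraded=occurs → all inputs occur → occurs.
Vent system fails [OR]: Upper trip relay offline=occurs, Reserve agitator is inoperative=not → at least one input occurs → occurs.
Temperature loop inoperative [AND]: Quench valve degraded=not, Auxiliary temperature probe is inoperative=not, Redundant controller faulted=not → not all inputs occur → does not occur.
Interlock chain unavailable [AND]: Left coolant supply lost=not, Vent system fails=occurs, Temperature loop inoperative=not → not all inputs occur → does not occur.
Chemical batch overheats [OR]: Quench path unavailable=occurs, Interlock chain unavailable=not → at least one input occurs → occurs.

Yes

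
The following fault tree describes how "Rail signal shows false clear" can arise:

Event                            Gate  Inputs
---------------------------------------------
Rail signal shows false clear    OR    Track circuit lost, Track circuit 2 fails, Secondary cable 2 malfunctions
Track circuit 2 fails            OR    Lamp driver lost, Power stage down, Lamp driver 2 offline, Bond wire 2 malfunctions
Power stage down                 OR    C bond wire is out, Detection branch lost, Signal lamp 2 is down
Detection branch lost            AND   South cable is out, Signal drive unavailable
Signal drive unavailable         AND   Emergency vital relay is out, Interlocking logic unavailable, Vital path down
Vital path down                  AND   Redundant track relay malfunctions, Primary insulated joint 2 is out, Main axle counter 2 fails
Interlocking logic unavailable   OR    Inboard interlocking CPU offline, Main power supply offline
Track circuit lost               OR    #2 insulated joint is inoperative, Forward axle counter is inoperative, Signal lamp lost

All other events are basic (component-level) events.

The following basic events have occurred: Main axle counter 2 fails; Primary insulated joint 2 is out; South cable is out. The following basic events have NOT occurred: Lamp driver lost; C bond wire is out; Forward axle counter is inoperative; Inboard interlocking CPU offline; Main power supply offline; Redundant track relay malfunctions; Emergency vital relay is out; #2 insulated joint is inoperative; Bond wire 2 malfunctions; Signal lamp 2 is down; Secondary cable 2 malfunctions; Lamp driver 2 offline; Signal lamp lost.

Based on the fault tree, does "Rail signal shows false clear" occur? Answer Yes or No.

Track circuit lost [OR]: #2 insulated joint is inoperative=not, Forward axle counter is inoperative=not, Signal lamp lost=not → no input occurs → does not occur.
Interlocking logic unavailable [OR]: Inboard interlocking CPU offline=not, Main power supply offline=not → no input occurs → does not occur.
Vital path down [AND]: Redundant track relay malfunctions=not, Primary insulated joint 2 is out=occurs, Main axle counter 2 fails=occurs → not all inputs occur → does not occur.
Signal drive unavailable [AND]: Emergency vital relay is out=not, Interlocking logic unavailable=not, Vital path down=not → not all inputs occur → does not occur.
Detection branch lost [AND]: South cable is out=occurs, Signal drive unavailable=not → not all inputs occur → does not occur.
Power stage down [OR]: C bond wire is out=not, Detection branch lost=not, Signal lamp 2 is down=not → no input occurs → does not occur.
Track circuit 2 fails [OR]: Lamp driver lost=not, Power stage down=not, Lamp driver 2 offline=not, Bond wire 2 malfunctions=not → no input occurs → does not occur.
Rail signal shows false clear [OR]: Track circuit lost=not, Track circuit 2 fails=not, Secondary cable 2 malfunctions=not → no input occurs → does not occur.

No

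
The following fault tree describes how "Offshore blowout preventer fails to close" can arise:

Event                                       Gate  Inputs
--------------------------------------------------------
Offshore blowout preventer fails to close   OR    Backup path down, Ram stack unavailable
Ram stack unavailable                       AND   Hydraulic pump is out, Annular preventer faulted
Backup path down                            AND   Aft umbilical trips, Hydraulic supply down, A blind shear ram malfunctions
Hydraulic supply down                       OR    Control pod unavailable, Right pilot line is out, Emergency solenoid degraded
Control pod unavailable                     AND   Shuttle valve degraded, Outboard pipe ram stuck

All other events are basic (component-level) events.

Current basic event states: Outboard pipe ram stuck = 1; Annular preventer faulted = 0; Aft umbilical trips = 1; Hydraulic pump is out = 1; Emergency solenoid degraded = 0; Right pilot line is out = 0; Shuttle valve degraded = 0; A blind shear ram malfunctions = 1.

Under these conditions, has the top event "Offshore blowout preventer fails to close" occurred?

No

Control pod unavailable [AND]: Shuttle valve degraded=not, Outboard pipe ram stuck=occurs → not all inputs occur → does not occur.
Hydraulic supply down [OR]: Control pod unavailable=not, Right pilot line is out=not, Emergency solenoid degraded=not → no input occurs → does not occur.
Backup path down [AND]: Aft umbilical trips=occurs, Hydraulic supply down=not, A blind shear ram malfunctions=occurs → not all inputs occur → does not occur.
Ram stack unavailable [AND]: Hydraulic pump is out=occurs, Annular preventer faulted=not → not all inputs occur → does not occur.
Offshore blowout preventer fails to close [OR]: Backup path down=not, Ram stack unavailable=not → no input occurs → does not occur.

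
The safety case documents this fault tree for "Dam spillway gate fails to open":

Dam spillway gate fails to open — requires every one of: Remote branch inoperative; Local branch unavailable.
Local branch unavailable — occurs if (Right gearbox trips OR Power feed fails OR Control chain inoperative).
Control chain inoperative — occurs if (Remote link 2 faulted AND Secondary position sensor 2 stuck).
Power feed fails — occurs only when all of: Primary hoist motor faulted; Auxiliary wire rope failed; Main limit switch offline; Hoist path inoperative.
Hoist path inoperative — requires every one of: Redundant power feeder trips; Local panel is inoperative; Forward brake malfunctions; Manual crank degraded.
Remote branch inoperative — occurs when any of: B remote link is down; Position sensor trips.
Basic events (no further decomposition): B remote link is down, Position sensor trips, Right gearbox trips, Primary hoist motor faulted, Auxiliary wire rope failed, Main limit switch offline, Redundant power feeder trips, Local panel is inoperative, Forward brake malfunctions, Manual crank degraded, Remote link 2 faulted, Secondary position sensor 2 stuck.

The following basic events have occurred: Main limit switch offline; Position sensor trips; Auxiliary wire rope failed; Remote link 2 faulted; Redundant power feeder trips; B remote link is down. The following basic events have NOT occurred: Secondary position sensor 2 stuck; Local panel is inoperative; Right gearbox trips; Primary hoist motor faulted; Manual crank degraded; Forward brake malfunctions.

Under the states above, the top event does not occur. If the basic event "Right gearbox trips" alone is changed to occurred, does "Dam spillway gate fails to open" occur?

Counterfactual: set "Right gearbox trips" to occurred.
Remote branch inoperative [OR]: B remote link is down=occurs, Position sensor trips=occurs → at least one input occurs → occurs.
Hoist path inoperative [AND]: Redundant power feeder trips=occurs, Local panel is inoperative=not, Forward brake malfunctions=not, Manual crank degraded=not → not all inputs occur → does not occur.
Power feed fails [AND]: Primary hoist motor faulted=not, Auxiliary wire rope failed=occurs, Main limit switch offline=occurs, Hoist path inoperative=not → not all inputs occur → does not occur.
Control chain inoperative [AND]: Remote link 2 faulted=occurs, Secondary position sensor 2 stuck=not → not all inputs occur → does not occur.
Local branch unavailable [OR]: Right gearbox trips=occurs, Power feed fails=not, Control chain inoperative=not → at least one input occurs → occurs.
Dam spillway gate fails to open [AND]: Remote branch inoperative=occurs, Local branch unavailable=occurs → all inputs occur → occurs.

Yes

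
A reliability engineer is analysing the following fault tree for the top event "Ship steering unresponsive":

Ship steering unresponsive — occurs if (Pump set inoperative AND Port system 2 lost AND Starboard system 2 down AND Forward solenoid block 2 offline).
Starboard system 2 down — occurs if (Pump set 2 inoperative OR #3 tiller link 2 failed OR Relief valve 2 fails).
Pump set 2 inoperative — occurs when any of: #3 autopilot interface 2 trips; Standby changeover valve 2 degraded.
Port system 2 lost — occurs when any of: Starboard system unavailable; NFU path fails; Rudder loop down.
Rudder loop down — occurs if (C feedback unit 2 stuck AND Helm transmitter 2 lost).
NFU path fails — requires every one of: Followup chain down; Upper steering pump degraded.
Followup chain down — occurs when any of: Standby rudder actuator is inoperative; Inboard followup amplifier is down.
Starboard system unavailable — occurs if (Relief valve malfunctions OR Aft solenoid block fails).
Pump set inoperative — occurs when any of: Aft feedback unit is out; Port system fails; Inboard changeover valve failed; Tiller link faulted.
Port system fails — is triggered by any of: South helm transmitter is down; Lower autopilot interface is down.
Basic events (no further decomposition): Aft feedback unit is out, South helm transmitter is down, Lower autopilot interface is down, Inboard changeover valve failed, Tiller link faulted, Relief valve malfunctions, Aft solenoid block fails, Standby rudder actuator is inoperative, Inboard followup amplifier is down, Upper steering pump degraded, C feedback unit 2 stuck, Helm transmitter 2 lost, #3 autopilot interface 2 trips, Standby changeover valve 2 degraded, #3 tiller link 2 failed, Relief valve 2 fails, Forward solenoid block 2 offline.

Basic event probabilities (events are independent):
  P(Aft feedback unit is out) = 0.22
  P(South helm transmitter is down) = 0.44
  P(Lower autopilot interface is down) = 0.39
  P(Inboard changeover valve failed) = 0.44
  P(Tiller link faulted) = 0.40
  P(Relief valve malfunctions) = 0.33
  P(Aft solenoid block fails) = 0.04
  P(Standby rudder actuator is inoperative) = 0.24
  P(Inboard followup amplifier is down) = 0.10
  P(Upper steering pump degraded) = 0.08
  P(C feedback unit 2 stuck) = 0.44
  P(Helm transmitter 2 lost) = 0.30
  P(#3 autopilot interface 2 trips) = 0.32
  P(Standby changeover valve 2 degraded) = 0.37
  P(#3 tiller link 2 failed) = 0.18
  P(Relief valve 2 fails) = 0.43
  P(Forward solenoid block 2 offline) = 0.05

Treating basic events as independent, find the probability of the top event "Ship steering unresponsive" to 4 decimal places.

0.0166

P(Port system fails) [OR] = 1 − (1−0.44) × (1−0.39) = 0.658400
P(Pump set inoperative) [OR] = 1 − (1−0.22) × (1−0.658400) × (1−0.44) × (1−0.40) = 0.910473
P(Starboard system unavailable) [OR] = 1 − (1−0.33) × (1−0.04) = 0.356800
P(Followup chain down) [OR] = 1 − (1−0.24) × (1−0.10) = 0.316000
P(NFU path fails) [AND] = 0.316000 × 0.08 = 0.025280
P(Rudder loop down) [AND] = 0.44 × 0.30 = 0.132000
P(Port system 2 lost) [OR] = 1 − (1−0.356800) × (1−0.025280) × (1−0.132000) = 0.455816
P(Pump set 2 inoperative) [OR] = 1 − (1−0.32) × (1−0.37) = 0.571600
P(Starboard system 2 down) [OR] = 1 − (1−0.571600) × (1−0.18) × (1−0.43) = 0.799766
P(Ship steering unresponsive) [AND] = 0.910473 × 0.455816 × 0.799766 × 0.05 = 0.016595
Rounded to 4 decimal places: P(Ship steering unresponsive) ≈ 0.0166.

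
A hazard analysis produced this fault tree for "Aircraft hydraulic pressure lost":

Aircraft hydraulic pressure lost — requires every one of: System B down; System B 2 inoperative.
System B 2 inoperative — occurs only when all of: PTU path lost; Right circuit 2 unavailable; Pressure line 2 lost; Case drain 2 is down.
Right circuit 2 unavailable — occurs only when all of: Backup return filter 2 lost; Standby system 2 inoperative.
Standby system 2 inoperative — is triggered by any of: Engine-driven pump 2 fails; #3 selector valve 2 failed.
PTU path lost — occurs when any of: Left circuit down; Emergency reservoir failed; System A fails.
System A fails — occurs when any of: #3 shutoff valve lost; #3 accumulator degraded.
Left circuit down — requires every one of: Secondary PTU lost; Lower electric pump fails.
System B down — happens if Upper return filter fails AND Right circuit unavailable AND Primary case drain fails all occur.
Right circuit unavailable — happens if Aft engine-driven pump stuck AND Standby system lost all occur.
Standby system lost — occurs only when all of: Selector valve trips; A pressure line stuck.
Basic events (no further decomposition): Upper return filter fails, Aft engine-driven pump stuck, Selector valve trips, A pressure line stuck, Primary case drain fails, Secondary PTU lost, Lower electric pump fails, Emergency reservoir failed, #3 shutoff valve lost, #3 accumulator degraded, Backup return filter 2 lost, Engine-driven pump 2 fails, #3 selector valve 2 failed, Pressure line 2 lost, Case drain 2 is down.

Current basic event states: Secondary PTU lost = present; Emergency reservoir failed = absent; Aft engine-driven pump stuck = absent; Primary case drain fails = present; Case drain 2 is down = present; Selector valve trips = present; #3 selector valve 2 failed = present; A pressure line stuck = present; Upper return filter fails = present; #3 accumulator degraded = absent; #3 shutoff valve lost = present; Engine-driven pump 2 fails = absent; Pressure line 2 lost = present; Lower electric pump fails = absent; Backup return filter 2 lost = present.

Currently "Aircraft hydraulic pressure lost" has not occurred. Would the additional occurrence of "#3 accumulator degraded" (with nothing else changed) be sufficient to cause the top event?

Counterfactual: set "#3 accumulator degraded" to occurred.
Standby system lost [AND]: Selector valve trips=occurs, A pressure line stuck=occurs → all inputs occur → occurs.
Right circuit unavailable [AND]: Aft engine-driven pump stuck=not, Standby system lost=occurs → not all inputs occur → does not occur.
System B down [AND]: Upper return filter fails=occurs, Right circuit unavailable=not, Primary case drain fails=occurs → not all inputs occur → does not occur.
Left circuit down [AND]: Secondary PTU lost=occurs, Lower electric pump fails=not → not all inputs occur → does not occur.
System A fails [OR]: #3 shutoff valve lost=occurs, #3 accumulator degraded=occurs → at least one input occurs → occurs.
PTU path lost [OR]: Left circuit down=not, Emergency reservoir failed=not, System A fails=occurs → at least one input occurs → occurs.
Standby system 2 inoperative [OR]: Engine-driven pump 2 fails=not, #3 selector valve 2 failed=occurs → at least one input occurs → occurs.
Right circuit 2 unavailable [AND]: Backup return filter 2 lost=occurs, Standby system 2 inoperative=occurs → all inputs occur → occurs.
System B 2 inoperative [AND]: PTU path lost=occurs, Right circuit 2 unavailable=occurs, Pressure line 2 lost=occurs, Case drain 2 is down=occurs → all inputs occur → occurs.
Aircraft hydraulic pressure lost [AND]: System B down=not, System B 2 inoperative=occurs → not all inputs occur → does not occur.

No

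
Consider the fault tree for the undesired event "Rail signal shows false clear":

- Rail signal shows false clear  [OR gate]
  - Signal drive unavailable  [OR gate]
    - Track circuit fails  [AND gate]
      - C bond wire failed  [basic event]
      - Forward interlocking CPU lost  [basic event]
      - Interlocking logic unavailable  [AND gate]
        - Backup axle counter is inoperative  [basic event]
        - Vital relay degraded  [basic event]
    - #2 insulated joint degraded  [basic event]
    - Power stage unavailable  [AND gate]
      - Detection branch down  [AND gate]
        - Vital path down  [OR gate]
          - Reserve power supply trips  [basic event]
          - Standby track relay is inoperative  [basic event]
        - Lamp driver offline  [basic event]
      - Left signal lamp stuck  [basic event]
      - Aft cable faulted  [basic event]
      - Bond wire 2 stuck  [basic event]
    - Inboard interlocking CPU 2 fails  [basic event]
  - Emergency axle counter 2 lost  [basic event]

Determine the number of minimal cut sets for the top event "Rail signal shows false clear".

Interlocking logic unavailable [AND]: one cut set from each child combined → 1 × 1 = 1 cut set(s).
Track circuit fails [AND]: one cut set from each child combined → 1 × 1 × 1 = 1 cut set(s).
Vital path down [OR]: union of children's cut sets → 2 cut set(s).
Detection branch down [AND]: one cut set from each child combined → 2 × 1 = 2 cut set(s).
Power stage unavailable [AND]: one cut set from each child combined → 2 × 1 × 1 × 1 = 2 cut set(s).
Signal drive unavailable [OR]: union of children's cut sets → 5 cut set(s).
Rail signal shows false clear [OR]: union of children's cut sets → 6 cut set(s).
Minimal cut sets: {Backup axle counter is inoperative, C bond wire failed, Forward interlocking CPU lost, Vital relay degraded}; {#2 insulated joint degraded}; {Aft cable faulted, Bond wire 2 stuck, Lamp driver offline, Left signal lamp stuck, Reserve power supply trips}; {Aft cable faulted, Bond wire 2 stuck, Lamp driver offline, Left signal lamp stuck, Standby track relay is inoperative}; {Inboard interlocking CPU 2 fails}; {Emergency axle counter 2 lost}.

6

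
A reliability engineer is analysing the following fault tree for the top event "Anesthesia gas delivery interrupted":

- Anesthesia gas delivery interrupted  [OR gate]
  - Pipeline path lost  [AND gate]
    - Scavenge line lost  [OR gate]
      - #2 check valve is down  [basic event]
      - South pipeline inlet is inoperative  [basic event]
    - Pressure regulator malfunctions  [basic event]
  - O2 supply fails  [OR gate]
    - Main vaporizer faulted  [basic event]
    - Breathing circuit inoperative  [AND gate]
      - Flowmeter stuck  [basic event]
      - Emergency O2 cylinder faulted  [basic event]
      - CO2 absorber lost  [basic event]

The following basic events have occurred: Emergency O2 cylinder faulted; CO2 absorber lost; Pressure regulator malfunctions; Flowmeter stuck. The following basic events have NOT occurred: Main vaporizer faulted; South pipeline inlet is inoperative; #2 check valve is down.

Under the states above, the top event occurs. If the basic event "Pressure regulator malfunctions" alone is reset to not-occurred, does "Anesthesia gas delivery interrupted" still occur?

Counterfactual: set "Pressure regulator malfunctions" to not occurred.
Scavenge line lost [OR]: #2 check valve is down=not, South pipeline inlet is inoperative=not → no input occurs → does not occur.
Pipeline path lost [AND]: Scavenge line lost=not, Pressure regulator malfunctions=not → not all inputs occur → does not occur.
Breathing circuit inoperative [AND]: Flowmeter stuck=occurs, Emergency O2 cylinder faulted=occurs, CO2 absorber lost=occurs → all inputs occur → occurs.
O2 supply fails [OR]: Main vaporizer faulted=not, Breathing circuit inoperative=occurs → at least one input occurs → occurs.
Anesthesia gas delivery interrupted [OR]: Pipeline path lost=not, O2 supply fails=occurs → at least one input occurs → occurs.

Yes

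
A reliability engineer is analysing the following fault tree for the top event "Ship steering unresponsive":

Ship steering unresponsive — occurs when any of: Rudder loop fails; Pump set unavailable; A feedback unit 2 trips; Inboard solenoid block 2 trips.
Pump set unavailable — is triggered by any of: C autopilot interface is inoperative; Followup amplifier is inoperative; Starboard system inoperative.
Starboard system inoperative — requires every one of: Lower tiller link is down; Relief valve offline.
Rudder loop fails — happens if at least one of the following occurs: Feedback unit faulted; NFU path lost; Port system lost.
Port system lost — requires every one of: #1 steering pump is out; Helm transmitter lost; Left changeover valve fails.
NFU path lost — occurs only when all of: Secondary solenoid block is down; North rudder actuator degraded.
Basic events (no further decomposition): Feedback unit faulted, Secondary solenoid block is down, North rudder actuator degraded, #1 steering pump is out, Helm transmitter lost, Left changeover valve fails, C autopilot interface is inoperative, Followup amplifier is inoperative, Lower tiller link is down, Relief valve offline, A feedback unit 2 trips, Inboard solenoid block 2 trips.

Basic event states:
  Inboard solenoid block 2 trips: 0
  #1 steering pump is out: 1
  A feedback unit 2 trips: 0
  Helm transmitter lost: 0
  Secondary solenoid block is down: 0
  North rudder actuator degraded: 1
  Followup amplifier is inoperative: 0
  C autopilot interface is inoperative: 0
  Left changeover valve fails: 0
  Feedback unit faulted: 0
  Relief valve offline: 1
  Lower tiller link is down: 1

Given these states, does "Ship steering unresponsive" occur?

Yes

NFU path lost [AND]: Secondary solenoid block is down=not, North rudder actuator degraded=occurs → not all inputs occur → does not occur.
Port system lost [AND]: #1 steering pump is out=occurs, Helm transmitter lost=not, Left changeover valve fails=not → not all inputs occur → does not occur.
Rudder loop fails [OR]: Feedback unit faulted=not, NFU path lost=not, Port system lost=not → no input occurs → does not occur.
Starboard system inoperative [AND]: Lower tiller link is down=occurs, Relief valve offline=occurs → all inputs occur → occurs.
Pump set unavailable [OR]: C autopilot interface is inoperative=not, Followup amplifier is inoperative=not, Starboard system inoperative=occurs → at least one input occurs → occurs.
Ship steering unresponsive [OR]: Rudder loop fails=not, Pump set unavailable=occurs, A feedback unit 2 trips=not, Inboard solenoid block 2 trips=not → at least one input occurs → occurs.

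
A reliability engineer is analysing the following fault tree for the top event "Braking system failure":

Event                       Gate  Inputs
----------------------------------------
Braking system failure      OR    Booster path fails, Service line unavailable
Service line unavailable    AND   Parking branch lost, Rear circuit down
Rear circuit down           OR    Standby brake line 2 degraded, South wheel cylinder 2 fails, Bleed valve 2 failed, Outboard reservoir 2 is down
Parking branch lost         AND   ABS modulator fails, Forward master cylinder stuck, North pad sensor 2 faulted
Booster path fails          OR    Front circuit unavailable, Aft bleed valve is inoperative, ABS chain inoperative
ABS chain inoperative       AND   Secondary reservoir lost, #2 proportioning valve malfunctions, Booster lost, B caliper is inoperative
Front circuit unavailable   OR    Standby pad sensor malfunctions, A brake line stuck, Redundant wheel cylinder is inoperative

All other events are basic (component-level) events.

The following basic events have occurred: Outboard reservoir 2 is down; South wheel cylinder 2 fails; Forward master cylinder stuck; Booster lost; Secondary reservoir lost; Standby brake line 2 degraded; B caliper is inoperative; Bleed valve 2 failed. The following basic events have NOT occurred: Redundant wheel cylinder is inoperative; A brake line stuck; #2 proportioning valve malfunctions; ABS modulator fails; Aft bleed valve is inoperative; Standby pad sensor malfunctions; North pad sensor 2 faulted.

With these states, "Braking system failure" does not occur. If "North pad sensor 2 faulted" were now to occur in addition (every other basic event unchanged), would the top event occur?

Counterfactual: set "North pad sensor 2 faulted" to occurred.
Front circuit unavailable [OR]: Standby pad sensor malfunctions=not, A brake line stuck=not, Redundant wheel cylinder is inoperative=not → no input occurs → does not occur.
ABS chain inoperative [AND]: Secondary reservoir lost=occurs, #2 proportioning valve malfunctions=not, Booster lost=occurs, B caliper is inoperative=occurs → not all inputs occur → does not occur.
Booster path fails [OR]: Front circuit unavailable=not, Aft bleed valve is inoperative=not, ABS chain inoperative=not → no input occurs → does not occur.
Parking branch lost [AND]: ABS modulator fails=not, Forward master cylinder stuck=occurs, North pad sensor 2 faulted=occurs → not all inputs occur → does not occur.
Rear circuit down [OR]: Standby brake line 2 degraded=occurs, South wheel cylinder 2 fails=occurs, Bleed valve 2 failed=occurs, Outboard reservoir 2 is down=occurs → at least one input occurs → occurs.
Service line unavailable [AND]: Parking branch lost=not, Rear circuit down=occurs → not all inputs occur → does not occur.
Braking system failure [OR]: Booster path fails=not, Service line unavailable=not → no input occurs → does not occur.

No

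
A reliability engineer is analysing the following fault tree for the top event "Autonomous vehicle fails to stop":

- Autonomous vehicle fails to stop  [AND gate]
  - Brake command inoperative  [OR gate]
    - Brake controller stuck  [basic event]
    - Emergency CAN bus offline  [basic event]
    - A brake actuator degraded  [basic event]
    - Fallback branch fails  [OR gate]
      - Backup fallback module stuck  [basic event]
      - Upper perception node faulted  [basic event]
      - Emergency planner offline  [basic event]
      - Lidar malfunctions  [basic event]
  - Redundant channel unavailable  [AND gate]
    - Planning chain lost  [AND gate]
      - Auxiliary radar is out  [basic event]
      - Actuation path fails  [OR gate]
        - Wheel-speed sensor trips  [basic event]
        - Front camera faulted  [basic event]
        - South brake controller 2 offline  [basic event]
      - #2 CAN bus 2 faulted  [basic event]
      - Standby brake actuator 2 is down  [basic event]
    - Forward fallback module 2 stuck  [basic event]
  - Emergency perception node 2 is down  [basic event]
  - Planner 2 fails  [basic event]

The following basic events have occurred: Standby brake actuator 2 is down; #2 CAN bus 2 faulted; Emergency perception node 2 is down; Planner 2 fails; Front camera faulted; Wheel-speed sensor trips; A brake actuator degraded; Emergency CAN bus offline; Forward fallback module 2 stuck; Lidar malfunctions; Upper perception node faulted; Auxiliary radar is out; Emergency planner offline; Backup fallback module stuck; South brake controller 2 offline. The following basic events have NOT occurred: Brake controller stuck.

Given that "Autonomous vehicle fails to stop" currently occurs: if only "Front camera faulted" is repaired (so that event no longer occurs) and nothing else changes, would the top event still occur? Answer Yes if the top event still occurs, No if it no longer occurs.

Yes

Counterfactual: set "Front camera faulted" to not occurred.
Fallback branch fails [OR]: Backup fallback module stuck=occurs, Upper perception node faulted=occurs, Emergency planner offline=occurs, Lidar malfunctions=occurs → at least one input occurs → occurs.
Brake command inoperative [OR]: Brake controller stuck=not, Emergency CAN bus offline=occurs, A brake actuator degraded=occurs, Fallback branch fails=occurs → at least one input occurs → occurs.
Actuation path fails [OR]: Wheel-speed sensor trips=occurs, Front camera faulted=not, South brake controller 2 offline=occurs → at least one input occurs → occurs.
Planning chain lost [AND]: Auxiliary radar is out=occurs, Actuation path fails=occurs, #2 CAN bus 2 faulted=occurs, Standby brake actuator 2 is down=occurs → all inputs occur → occurs.
Redundant channel unavailable [AND]: Planning chain lost=occurs, Forward fallback module 2 stuck=occurs → all inputs occur → occurs.
Autonomous vehicle fails to stop [AND]: Brake command inoperative=occurs, Redundant channel unavailable=occurs, Emergency perception node 2 is down=occurs, Planner 2 fails=occurs → all inputs occur → occurs.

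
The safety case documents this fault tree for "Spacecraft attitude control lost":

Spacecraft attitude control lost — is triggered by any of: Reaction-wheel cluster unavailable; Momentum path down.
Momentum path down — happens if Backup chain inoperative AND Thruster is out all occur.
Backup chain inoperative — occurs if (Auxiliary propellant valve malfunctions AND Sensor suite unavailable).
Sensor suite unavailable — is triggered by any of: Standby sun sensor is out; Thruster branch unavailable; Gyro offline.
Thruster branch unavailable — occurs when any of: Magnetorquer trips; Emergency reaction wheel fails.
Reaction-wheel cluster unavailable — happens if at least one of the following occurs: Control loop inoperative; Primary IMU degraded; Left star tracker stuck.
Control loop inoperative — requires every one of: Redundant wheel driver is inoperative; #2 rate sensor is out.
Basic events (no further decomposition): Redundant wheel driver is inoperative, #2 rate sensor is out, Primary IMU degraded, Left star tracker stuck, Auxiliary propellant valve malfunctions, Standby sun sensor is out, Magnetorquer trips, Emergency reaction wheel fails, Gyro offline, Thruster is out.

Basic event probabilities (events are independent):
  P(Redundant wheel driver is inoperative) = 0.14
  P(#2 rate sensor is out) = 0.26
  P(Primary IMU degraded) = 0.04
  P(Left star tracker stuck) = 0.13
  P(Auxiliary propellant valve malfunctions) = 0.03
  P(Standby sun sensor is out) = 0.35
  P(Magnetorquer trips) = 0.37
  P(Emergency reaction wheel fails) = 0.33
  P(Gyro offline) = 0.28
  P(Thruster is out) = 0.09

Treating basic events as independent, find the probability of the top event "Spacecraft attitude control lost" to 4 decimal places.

0.1969

P(Control loop inoperative) [AND] = 0.14 × 0.26 = 0.036400
P(Reaction-wheel cluster unavailable) [OR] = 1 − (1−0.036400) × (1−0.04) × (1−0.13) = 0.195201
P(Thruster branch unavailable) [OR] = 1 − (1−0.37) × (1−0.33) = 0.577900
P(Sensor suite unavailable) [OR] = 1 − (1−0.35) × (1−0.577900) × (1−0.28) = 0.802457
P(Backup chain inoperative) [AND] = 0.03 × 0.802457 = 0.024074
P(Momentum path down) [AND] = 0.024074 × 0.09 = 0.002167
P(Spacecraft attitude control lost) [OR] = 1 − (1−0.195201) × (1−0.002167) = 0.196945
Rounded to 4 decimal places: P(Spacecraft attitude control lost) ≈ 0.1969.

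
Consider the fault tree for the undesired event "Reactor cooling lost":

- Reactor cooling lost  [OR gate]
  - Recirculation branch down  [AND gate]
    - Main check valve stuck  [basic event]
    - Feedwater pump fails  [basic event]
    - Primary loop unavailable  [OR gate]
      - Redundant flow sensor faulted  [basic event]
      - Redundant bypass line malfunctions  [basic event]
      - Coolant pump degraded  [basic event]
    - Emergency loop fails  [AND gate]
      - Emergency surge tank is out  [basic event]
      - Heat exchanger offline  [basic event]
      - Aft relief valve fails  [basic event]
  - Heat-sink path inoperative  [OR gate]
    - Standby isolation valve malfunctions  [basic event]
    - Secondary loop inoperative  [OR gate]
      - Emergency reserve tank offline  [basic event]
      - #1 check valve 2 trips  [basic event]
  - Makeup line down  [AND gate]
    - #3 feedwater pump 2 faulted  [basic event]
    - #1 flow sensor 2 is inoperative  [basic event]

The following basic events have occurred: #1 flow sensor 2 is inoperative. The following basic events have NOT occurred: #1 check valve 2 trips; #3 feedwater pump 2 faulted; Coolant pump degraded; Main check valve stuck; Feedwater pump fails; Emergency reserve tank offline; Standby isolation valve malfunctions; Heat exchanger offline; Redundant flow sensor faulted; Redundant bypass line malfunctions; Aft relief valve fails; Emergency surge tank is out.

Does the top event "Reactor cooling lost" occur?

Primary loop unavailable [OR]: Redundant flow sensor faulted=not, Redundant bypass line malfunctions=not, Coolant pump degraded=not → no input occurs → does not occur.
Emergency loop fails [AND]: Emergency surge tank is out=not, Heat exchanger offline=not, Aft relief valve fails=not → not all inputs occur → does not occur.
Recirculation branch down [AND]: Main check valve stuck=not, Feedwater pump fails=not, Primary loop unavailable=not, Emergency loop fails=not → not all inputs occur → does not occur.
Secondary loop inoperative [OR]: Emergency reserve tank offline=not, #1 check valve 2 trips=not → no input occurs → does not occur.
Heat-sink path inoperative [OR]: Standby isolation valve malfunctions=not, Secondary loop inoperative=not → no input occurs → does not occur.
Makeup line down [AND]: #3 feedwater pump 2 faulted=not, #1 flow sensor 2 is inoperative=occurs → not all inputs occur → does not occur.
Reactor cooling lost [OR]: Recirculation branch down=not, Heat-sink path inoperative=not, Makeup line down=not → no input occurs → does not occur.

No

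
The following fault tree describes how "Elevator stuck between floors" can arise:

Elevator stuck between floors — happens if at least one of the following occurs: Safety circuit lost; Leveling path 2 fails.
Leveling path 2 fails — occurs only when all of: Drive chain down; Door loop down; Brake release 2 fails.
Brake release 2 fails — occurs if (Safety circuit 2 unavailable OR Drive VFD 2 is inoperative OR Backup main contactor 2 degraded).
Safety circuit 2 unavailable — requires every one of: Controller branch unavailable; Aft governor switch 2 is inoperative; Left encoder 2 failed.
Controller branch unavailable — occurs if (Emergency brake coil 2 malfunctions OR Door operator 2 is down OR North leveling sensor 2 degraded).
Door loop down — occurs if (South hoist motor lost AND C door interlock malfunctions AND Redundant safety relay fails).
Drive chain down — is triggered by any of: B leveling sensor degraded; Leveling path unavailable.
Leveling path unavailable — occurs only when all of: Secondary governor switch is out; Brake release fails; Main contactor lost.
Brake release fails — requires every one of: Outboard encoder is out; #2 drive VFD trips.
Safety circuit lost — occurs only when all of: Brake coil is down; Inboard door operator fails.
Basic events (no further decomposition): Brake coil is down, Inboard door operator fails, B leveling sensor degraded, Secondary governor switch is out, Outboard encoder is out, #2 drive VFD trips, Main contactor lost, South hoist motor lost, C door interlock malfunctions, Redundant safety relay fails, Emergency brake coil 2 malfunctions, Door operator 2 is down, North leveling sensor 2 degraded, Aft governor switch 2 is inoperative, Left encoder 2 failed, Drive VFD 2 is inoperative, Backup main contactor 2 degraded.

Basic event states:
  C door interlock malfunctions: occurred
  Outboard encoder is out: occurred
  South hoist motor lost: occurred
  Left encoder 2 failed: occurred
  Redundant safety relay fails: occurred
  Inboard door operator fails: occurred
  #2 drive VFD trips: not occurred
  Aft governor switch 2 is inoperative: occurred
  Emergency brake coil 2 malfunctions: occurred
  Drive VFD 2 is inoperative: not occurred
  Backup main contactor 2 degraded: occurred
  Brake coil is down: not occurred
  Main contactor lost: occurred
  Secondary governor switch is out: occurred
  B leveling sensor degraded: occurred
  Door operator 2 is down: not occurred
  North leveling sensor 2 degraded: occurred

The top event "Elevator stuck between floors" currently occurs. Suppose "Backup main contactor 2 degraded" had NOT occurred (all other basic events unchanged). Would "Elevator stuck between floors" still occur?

Counterfactual: set "Backup main contactor 2 degraded" to not occurred.
Safety circuit lost [AND]: Brake coil is down=not, Inboard door operator fails=occurs → not all inputs occur → does not occur.
Brake release fails [AND]: Outboard encoder is out=occurs, #2 drive VFD trips=not → not all inputs occur → does not occur.
Leveling path unavailable [AND]: Secondary governor switch is out=occurs, Brake release fails=not, Main contactor lost=occurs → not all inputs occur → does not occur.
Drive chain down [OR]: B leveling sensor degraded=occurs, Leveling path unavailable=not → at least one input occurs → occurs.
Door loop down [AND]: South hoist motor lost=occurs, C door interlock malfunctions=occurs, Redundant safety relay fails=occurs → all inputs occur → occurs.
Controller branch unavailable [OR]: Emergency brake coil 2 malfunctions=occurs, Door operator 2 is down=not, North leveling sensor 2 degraded=occurs → at least one input occurs → occurs.
Safety circuit 2 unavailable [AND]: Controller branch unavailable=occurs, Aft governor switch 2 is inoperative=occurs, Left encoder 2 failed=occurs → all inputs occur → occurs.
Brake release 2 fails [OR]: Safety circuit 2 unavailable=occurs, Drive VFD 2 is inoperative=not, Backup main contactor 2 degraded=not → at least one input occurs → occurs.
Leveling path 2 fails [AND]: Drive chain down=occurs, Door loop down=occurs, Brake release 2 fails=occurs → all inputs occur → occurs.
Elevator stuck between floors [OR]: Safety circuit lost=not, Leveling path 2 fails=occurs → at least one input occurs → occurs.

Yes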